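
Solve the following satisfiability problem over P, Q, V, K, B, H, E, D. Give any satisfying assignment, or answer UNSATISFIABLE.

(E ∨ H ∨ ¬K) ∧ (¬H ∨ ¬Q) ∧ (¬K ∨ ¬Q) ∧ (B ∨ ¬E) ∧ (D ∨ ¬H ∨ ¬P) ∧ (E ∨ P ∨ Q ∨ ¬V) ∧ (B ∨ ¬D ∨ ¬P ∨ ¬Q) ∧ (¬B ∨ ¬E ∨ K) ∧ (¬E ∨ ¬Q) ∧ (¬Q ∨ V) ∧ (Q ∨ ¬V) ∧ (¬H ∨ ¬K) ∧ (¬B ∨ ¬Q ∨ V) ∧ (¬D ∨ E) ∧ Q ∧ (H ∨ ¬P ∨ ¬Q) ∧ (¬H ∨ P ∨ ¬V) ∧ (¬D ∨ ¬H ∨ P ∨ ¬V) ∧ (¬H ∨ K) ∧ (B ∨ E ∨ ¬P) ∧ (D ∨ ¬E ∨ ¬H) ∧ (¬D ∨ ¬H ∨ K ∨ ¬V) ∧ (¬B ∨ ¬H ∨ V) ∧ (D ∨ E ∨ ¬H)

Unit clause (Q) forces Q = True.
In (¬H ∨ ¬Q) only ¬H is left, so H = False.
In (¬K ∨ ¬Q) only ¬K is left, so K = False.
In (¬E ∨ ¬Q) only ¬E is left, so E = False.
In (¬Q ∨ V) only V is left, so V = True.
In (¬D ∨ E) only ¬D is left, so D = False.
In (H ∨ ¬P ∨ ¬Q) only ¬P is left, so P = False.
Set B = True.
All clauses satisfied.

P: False, Q: True, V: True, K: False, B: True, H: False, E: False, D: False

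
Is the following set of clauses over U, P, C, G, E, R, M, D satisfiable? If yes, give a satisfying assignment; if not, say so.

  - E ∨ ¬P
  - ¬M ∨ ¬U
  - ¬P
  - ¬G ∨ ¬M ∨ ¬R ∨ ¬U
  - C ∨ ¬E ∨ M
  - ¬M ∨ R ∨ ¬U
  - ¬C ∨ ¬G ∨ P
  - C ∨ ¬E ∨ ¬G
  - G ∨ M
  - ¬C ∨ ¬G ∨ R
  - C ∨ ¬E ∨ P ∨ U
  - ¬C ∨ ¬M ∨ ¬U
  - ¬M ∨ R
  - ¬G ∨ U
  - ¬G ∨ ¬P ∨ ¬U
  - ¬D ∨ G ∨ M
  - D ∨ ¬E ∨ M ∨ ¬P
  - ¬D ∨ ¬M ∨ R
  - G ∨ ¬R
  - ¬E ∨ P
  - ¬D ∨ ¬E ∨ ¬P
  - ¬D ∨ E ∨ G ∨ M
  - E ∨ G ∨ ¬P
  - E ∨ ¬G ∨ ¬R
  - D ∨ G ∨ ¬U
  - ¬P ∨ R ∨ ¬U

U = True, P = False, C = False, G = True, E = False, R = False, M = False, D = True

Unit clause (¬P) forces P = False.
In (¬E ∨ P) only ¬E is left, so E = False.
Try U = False:
  (¬G ∨ U) forces G = False.
  (G ∨ M) forces M = True.
  (¬M ∨ R) forces R = True.
  clause (G ∨ ¬R) is falsified — backtrack.
So U = True.
  then (¬M ∨ ¬U) forces M = False.
  then (G ∨ M) forces G = True.
  then (E ∨ ¬G ∨ ¬R) forces R = False.
  then (¬C ∨ ¬G ∨ P) forces C = False.
Set D = True.
All clauses satisfied.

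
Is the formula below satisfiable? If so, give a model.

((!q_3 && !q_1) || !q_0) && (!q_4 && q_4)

Case q_4 = True: the conjunct !q_4 is False.
Case q_4 = False: the conjunct q_4 is False.
Both cases fail — unsatisfiable.

UNSATISFIABLE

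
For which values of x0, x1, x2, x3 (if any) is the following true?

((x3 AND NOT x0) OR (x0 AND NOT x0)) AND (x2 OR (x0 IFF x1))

x0: False, x1: False, x2: False, x3: True

  (x3 AND NOT x0) OR (x0 AND NOT x0) = True
    x3 AND NOT x0 = True
      NOT x0 = True
    x0 AND NOT x0 = False
      NOT x0 = True
  x2 OR (x0 IFF x1) = True
    x0 IFF x1 = True
Both conjuncts True, so the formula holds.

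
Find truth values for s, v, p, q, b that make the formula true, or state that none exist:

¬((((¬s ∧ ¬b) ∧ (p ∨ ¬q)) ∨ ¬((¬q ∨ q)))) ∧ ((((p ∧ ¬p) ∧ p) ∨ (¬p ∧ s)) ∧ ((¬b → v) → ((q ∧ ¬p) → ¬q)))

s = True, v = True, p = False, q = False, b = False

  ¬((((¬s ∧ ¬b) ∧ (p ∨ ¬q)) ∨ ¬((¬q ∨ q)))) = True
    ((¬s ∧ ¬b) ∧ (p ∨ ¬q)) ∨ ¬((¬q ∨ q)) = False
      (¬s ∧ ¬b) ∧ (p ∨ ¬q) = False
        ¬s ∧ ¬b = False
          ¬s = False
          ¬b = True
        p ∨ ¬q = True
          ¬q = True
      ¬((¬q ∨ q)) = False
        ¬q ∨ q = True
          ¬q = True
  (((p ∧ ¬p) ∧ p) ∨ (¬p ∧ s)) ∧ ((¬b → v) → ((q ∧ ¬p) → ¬q)) = True
    ((p ∧ ¬p) ∧ p) ∨ (¬p ∧ s) = True
      (p ∧ ¬p) ∧ p = False
        p ∧ ¬p = False
          ¬p = True
      ¬p ∧ s = True
        ¬p = True
    (¬b → v) → ((q ∧ ¬p) → ¬q) = True
      ¬b → v = True
        ¬b = True
      (q ∧ ¬p) → ¬q = True
        q ∧ ¬p = False
          ¬p = True
        ¬q = True
Both conjuncts True, so the formula holds.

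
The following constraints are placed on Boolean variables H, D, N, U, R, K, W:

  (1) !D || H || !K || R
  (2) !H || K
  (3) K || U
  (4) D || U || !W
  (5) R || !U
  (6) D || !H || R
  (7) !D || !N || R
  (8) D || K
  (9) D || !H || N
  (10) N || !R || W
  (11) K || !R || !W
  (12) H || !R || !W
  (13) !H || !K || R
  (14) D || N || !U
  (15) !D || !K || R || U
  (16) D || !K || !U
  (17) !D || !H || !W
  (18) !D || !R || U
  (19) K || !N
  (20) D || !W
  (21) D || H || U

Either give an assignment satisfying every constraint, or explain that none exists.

H: True; D: True; N: True; U: True; R: True; K: True; W: False

Set H = True.
  then (!H || K) forces K = True.
  then (!H || !K || R) forces R = True.
Set D = True.
  then (!D || !H || !W) forces W = False.
  then (!D || !R || U) forces U = True.
  then (N || !R || W) forces N = True.
All clauses satisfied.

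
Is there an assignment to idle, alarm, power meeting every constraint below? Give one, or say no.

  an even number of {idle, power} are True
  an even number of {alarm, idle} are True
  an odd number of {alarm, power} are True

No satisfying assignment exists.

Adding constraints 1, 2, 3 mod 2: every variable appears an even number of times on the left, so the left side is 0.
But the right sides sum to 1 (mod 2). 0 ≠ 1 — the system is inconsistent.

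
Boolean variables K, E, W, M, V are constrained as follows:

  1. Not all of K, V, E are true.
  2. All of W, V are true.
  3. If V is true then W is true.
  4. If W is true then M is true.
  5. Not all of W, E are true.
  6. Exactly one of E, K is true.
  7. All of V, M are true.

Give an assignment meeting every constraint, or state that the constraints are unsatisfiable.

K = True, E = False, W = True, M = True, V = True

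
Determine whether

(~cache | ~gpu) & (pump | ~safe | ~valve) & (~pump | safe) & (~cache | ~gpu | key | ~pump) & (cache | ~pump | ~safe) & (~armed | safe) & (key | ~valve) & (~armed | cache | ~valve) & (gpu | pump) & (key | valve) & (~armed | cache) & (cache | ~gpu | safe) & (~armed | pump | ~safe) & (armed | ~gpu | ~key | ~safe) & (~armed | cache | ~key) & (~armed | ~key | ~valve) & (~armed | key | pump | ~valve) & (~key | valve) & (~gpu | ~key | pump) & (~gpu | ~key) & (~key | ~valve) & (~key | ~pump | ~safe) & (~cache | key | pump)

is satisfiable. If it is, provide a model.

No satisfying assignment exists.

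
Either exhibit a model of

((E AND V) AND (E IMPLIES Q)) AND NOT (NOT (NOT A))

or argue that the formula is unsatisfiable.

Q: True, A: False, V: True, E: True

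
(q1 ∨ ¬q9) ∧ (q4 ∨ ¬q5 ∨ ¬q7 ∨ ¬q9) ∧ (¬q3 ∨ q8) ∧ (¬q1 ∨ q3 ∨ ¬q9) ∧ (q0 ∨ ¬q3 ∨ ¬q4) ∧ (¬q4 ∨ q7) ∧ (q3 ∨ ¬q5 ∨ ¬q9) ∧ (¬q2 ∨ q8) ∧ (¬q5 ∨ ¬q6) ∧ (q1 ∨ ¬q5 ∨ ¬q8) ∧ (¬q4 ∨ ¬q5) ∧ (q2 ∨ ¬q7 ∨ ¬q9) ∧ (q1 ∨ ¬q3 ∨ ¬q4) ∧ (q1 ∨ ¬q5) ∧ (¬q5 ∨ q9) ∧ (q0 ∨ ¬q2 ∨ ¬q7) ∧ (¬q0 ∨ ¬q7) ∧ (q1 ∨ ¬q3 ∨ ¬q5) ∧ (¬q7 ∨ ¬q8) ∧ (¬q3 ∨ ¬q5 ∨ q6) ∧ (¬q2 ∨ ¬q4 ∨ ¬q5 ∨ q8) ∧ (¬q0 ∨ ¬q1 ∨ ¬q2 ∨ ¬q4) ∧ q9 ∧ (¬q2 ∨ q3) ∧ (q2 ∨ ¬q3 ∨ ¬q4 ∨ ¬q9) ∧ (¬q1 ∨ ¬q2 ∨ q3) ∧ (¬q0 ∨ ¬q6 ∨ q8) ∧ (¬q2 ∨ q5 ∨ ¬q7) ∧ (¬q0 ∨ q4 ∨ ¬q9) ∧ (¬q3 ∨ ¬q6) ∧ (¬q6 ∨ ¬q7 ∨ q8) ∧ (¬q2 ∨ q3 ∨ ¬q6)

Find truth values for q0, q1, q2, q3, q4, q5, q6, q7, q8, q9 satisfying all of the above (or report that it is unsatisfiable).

Unit clause (q9) forces q9 = True.
In (q1 ∨ ¬q9) only q1 is left, so q1 = True.
In (¬q1 ∨ q3 ∨ ¬q9) only q3 is left, so q3 = True.
In (¬q3 ∨ ¬q6) only ¬q6 is left, so q6 = False.
In (¬q3 ∨ q8) only q8 is left, so q8 = True.
In (¬q7 ∨ ¬q8) only ¬q7 is left, so q7 = False.
In (¬q3 ∨ ¬q5 ∨ q6) only ¬q5 is left, so q5 = False.
In (¬q4 ∨ q7) only ¬q4 is left, so q4 = False.
In (¬q0 ∨ q4 ∨ ¬q9) only ¬q0 is left, so q0 = False.
Set q2 = True.
All clauses satisfied.

q0: False, q1: True, q2: True, q3: True, q4: False, q5: False, q6: False, q7: False, q8: True, q9: True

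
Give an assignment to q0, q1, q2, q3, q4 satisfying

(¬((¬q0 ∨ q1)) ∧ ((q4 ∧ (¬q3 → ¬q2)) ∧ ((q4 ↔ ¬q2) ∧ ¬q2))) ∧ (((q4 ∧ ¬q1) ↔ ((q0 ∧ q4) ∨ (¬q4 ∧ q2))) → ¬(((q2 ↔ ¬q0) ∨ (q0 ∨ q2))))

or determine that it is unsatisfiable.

Unsatisfiable — no assignment works.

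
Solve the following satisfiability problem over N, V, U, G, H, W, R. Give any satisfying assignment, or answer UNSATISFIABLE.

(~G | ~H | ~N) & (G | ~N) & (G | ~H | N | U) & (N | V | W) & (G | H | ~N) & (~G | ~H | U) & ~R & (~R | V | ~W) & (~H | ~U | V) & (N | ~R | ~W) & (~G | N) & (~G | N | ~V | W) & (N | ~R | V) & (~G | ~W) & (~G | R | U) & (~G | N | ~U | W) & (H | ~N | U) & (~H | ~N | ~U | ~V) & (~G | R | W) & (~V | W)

N: False, V: False, U: True, G: False, H: False, W: True, R: False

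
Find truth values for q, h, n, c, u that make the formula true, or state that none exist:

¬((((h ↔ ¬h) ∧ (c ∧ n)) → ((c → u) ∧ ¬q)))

Case h = True: the formula becomes ¬((False → ((c → u) ∧ ¬q))) = False.
Case h = False: the formula becomes ¬((False → ((c → u) ∧ ¬q))) = False.
Both cases fail — unsatisfiable.

The formula is unsatisfiable.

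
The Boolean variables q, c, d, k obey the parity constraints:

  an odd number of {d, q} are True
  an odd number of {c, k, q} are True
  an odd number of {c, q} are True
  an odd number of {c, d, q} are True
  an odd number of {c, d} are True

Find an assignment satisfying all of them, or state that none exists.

Unsatisfiable

Adding constraints 1, 3, 5 mod 2: every variable appears an even number of times on the left, so the left side is 0.
But the right sides sum to 1 (mod 2). 0 ≠ 1 — the system is inconsistent.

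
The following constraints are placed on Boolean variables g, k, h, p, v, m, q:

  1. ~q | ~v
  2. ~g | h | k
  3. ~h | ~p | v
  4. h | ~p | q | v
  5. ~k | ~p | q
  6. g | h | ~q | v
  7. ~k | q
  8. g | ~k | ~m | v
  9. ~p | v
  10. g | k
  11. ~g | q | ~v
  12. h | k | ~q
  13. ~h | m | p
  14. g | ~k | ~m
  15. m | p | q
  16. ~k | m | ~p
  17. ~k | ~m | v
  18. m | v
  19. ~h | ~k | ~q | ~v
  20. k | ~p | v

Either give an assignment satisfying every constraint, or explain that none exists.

Set g = True.
Try k = True:
  (~k | q) forces q = True.
  (~q | ~v) forces v = False.
  (~p | v) forces p = False.
  (~k | ~m | v) forces m = False.
  clause (m | v) is falsified — backtrack.
So k = False.
  then (~g | h | k) forces h = True.
Set p = False.
  then (~h | m | p) forces m = True.
Set v = False.
Set q = False.
All clauses satisfied.

g=T, k=F, h=T, p=F, v=F, m=T, q=F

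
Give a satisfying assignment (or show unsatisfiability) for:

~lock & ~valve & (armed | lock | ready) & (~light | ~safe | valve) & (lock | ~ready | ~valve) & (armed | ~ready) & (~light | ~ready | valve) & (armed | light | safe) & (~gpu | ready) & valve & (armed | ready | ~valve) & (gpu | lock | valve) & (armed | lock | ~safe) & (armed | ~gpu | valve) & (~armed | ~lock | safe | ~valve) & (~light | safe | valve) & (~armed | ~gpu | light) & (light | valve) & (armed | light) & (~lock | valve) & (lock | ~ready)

Case valve = True:
  Clause (~valve) is falsified — contradiction.
Case valve = False:
  Clause (valve) is falsified — contradiction.
Both cases fail, so the formula is unsatisfiable.

No satisfying assignment exists.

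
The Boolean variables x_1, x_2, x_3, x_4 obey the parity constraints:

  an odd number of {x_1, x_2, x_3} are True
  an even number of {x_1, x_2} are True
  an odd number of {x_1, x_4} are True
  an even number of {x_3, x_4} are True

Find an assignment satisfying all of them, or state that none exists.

x_1: False, x_2: False, x_3: True, x_4: True

{x_1, x_2, x_3}: 1 true → odd ✓
{x_1, x_2}: 0 true → even ✓
{x_1, x_4}: 1 true → odd ✓
{x_3, x_4}: 2 true → even ✓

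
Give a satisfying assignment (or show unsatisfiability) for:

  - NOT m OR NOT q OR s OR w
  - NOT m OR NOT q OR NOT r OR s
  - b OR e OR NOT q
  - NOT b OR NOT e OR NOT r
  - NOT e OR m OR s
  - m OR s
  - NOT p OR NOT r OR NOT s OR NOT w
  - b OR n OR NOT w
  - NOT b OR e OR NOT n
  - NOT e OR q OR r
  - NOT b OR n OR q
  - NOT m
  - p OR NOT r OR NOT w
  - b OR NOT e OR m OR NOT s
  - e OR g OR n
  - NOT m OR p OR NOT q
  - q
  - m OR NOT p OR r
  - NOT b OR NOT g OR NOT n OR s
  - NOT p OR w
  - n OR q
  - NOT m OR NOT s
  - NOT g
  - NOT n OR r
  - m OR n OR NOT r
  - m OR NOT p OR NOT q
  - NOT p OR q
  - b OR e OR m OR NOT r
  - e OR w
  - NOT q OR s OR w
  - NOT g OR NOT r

e = True, b = True, w = True, r = False, g = False, q = True, s = True, p = False, n = False, m = False

Unit clause (NOT m) forces m = False.
Unit clause (q) forces q = True.
Unit clause (NOT g) forces g = False.
In (m OR NOT p OR NOT q) only NOT p is left, so p = False.
In (m OR s) only s is left, so s = True.
Try e = False:
  (b OR e OR NOT q) forces b = True.
  (NOT b OR e OR NOT n) forces n = False.
  clause (e OR g OR n) is falsified — backtrack.
So e = True.
  then (b OR NOT e OR m OR NOT s) forces b = True.
  then (NOT b OR NOT e OR NOT r) forces r = False.
  then (NOT n OR r) forces n = False.
Set w = True.
All clauses satisfied.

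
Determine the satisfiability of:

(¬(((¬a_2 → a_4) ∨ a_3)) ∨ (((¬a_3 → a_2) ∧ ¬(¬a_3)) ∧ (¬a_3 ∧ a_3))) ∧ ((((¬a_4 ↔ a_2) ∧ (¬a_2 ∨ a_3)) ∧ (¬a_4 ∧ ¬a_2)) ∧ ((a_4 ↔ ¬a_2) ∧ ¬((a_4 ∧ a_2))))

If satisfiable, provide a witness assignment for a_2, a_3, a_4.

Case a_2 = True: the conjunct ¬a_2 is False.
Case a_2 = False: the formula simplifies to (¬((a_4 ∨ a_3)) ∨ ((a_3 ∧ ¬(¬a_3)) ∧ (¬a_3 ∧ a_3))) ∧ ((a_4 ∧ ¬a_4) ∧ a_4).
  a_4 = True: the conjunct ¬a_4 is False.
  a_4 = False: the conjunct a_4 is False.
Both cases fail — unsatisfiable.

No satisfying assignment exists.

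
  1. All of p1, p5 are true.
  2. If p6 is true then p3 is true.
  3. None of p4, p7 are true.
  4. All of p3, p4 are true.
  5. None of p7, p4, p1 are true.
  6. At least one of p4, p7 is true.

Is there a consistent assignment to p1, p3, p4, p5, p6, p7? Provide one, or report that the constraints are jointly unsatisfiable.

Case p1 = True:
  Constraint (5) is violated (p1=T) — contradiction.
Case p1 = False:
  Constraint (1) is violated (p1=F) — contradiction.
Both cases fail — unsatisfiable.

UNSATISFIABLE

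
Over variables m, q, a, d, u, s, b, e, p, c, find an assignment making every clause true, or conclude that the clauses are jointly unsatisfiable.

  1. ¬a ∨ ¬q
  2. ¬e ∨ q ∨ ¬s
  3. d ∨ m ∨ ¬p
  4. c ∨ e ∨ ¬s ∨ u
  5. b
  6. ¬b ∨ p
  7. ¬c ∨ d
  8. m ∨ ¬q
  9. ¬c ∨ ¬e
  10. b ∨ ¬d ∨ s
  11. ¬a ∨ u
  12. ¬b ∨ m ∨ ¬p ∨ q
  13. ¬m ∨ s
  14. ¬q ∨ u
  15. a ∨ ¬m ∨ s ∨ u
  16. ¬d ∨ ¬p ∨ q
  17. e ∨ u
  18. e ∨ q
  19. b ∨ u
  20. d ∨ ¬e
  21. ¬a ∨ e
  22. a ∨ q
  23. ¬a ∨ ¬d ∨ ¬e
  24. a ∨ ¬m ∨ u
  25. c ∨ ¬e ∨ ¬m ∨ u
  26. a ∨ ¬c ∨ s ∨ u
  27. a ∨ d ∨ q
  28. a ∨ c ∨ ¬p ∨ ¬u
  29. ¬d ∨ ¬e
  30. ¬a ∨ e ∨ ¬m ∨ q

m = True, q = True, a = False, d = True, u = True, s = True, b = True, e = False, p = True, c = True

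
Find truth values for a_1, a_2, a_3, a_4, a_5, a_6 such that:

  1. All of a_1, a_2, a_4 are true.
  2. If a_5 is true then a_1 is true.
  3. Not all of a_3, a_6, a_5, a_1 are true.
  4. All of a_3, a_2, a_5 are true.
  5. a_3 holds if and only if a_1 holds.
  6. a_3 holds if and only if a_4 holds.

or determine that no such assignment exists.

a_1=T, a_2=T, a_3=T, a_4=T, a_5=T, a_6=F

  (1) {a_1, a_2, a_4}: all 3 true ✓
  (2) a_5=T ⇒ a_1: T ✓
  (3) {a_3, a_6, a_5, a_1}: 3/4 true — not all ✓
  (4) {a_3, a_2, a_5}: all 3 true ✓
  (5) a_3=T, a_1=T — same ✓
  (6) a_3=T, a_4=T — same ✓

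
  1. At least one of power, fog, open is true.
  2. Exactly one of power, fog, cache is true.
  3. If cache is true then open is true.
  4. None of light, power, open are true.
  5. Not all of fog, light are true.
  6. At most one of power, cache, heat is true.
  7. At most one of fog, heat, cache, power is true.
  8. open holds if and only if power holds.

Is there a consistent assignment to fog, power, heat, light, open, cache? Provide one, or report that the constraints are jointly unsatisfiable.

fog: True, power: False, heat: False, light: False, open: False, cache: False

  (1) {power, fog, open}: 1 true — at least one ✓
  (2) {power, fog, cache}: 1 true — exactly one ✓
  (3) cache=F ⇒ open: vacuous ✓
  (4) {light, power, open}: 0 true — none ✓
  (5) {fog, light}: 1/2 true — not all ✓
  (6) {power, cache, heat}: 0 true — at most one ✓
  (7) {fog, heat, cache, power}: 1 true — at most one ✓
  (8) open=F, power=F — same ✓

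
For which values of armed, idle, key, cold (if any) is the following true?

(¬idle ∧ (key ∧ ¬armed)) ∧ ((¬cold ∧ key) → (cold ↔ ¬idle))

armed: False; idle: False; key: True; cold: True

  ¬idle ∧ (key ∧ ¬armed) = True
    ¬idle = True
    key ∧ ¬armed = True
      ¬armed = True
  (¬cold ∧ key) → (cold ↔ ¬idle) = True
    ¬cold ∧ key = False
      ¬cold = False
    cold ↔ ¬idle = True
      ¬idle = True
Both conjuncts True, so the formula holds.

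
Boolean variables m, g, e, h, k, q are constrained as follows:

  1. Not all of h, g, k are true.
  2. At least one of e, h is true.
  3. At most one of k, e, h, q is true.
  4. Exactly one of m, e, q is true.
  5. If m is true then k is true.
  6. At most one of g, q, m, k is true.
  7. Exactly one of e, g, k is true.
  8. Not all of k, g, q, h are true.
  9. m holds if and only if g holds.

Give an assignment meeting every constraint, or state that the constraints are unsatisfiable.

m = False; g = False; e = True; h = False; k = False; q = False

  (1) {h, g, k}: 0/3 true — not all ✓
  (2) {e, h}: 1 true — at least one ✓
  (3) {k, e, h, q}: 1 true — at most one ✓
  (4) {m, e, q}: 1 true — exactly one ✓
  (5) m=F ⇒ k: vacuous ✓
  (6) {g, q, m, k}: 0 true — at most one ✓
  (7) {e, g, k}: 1 true — exactly one ✓
  (8) {k, g, q, h}: 0/4 true — not all ✓
  (9) m=F, g=F — same ✓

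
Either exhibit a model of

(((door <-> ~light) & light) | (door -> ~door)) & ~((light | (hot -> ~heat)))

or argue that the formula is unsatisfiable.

heat=T, light=F, hot=T, door=F

  ((door <-> ~light) & light) | (door -> ~door) = True
    (door <-> ~light) & light = False
      door <-> ~light = False
        ~light = True
    door -> ~door = True
      ~door = True
  ~((light | (hot -> ~heat))) = True
    light | (hot -> ~heat) = False
      hot -> ~heat = False
        ~heat = False
Both conjuncts True, so the formula holds.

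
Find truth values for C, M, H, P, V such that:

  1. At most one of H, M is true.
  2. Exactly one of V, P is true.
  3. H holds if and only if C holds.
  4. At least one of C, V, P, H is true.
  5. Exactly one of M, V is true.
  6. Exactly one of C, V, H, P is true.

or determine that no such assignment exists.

C = False, M = True, H = False, P = True, V = False

  (1) {H, M}: 1 true — at most one ✓
  (2) {V, P}: 1 true — exactly one ✓
  (3) H=F, C=F — same ✓
  (4) {C, V, P, H}: 1 true — at least one ✓
  (5) {M, V}: 1 true — exactly one ✓
  (6) {C, V, H, P}: 1 true — exactly one ✓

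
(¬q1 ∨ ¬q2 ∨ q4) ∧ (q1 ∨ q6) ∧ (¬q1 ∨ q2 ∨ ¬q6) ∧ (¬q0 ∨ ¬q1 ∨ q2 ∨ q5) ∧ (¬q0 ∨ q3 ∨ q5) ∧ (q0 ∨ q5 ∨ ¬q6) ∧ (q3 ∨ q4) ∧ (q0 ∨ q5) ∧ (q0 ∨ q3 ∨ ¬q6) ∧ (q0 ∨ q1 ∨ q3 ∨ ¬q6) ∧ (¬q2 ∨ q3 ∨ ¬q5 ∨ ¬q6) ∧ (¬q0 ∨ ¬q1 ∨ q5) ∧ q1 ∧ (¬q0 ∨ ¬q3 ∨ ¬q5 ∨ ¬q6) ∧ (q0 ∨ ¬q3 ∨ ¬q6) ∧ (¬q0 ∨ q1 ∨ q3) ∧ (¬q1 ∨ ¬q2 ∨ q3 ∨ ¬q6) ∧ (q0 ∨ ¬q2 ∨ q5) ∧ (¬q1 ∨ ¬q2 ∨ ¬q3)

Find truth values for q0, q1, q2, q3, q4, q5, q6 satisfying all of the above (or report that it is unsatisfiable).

q0 = True, q1 = True, q2 = True, q3 = False, q4 = True, q5 = True, q6 = False

Unit clause (q1) forces q1 = True.
Set q0 = True.
  then (¬q0 ∨ ¬q1 ∨ q5) forces q5 = True.
Set q2 = True.
  then (¬q1 ∨ ¬q2 ∨ q4) forces q4 = True.
  then (¬q1 ∨ ¬q2 ∨ ¬q3) forces q3 = False.
  then (¬q2 ∨ q3 ∨ ¬q5 ∨ ¬q6) forces q6 = False.
All clauses satisfied.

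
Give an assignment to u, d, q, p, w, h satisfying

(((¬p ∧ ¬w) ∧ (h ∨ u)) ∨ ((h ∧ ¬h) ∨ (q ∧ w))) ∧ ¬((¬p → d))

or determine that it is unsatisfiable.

u=T, d=F, q=T, p=F, w=F, h=T

  ((¬p ∧ ¬w) ∧ (h ∨ u)) ∨ ((h ∧ ¬h) ∨ (q ∧ w)) = True
    (¬p ∧ ¬w) ∧ (h ∨ u) = True
      ¬p ∧ ¬w = True
        ¬p = True
        ¬w = True
      h ∨ u = True
    (h ∧ ¬h) ∨ (q ∧ w) = False
      h ∧ ¬h = False
        ¬h = False
      q ∧ w = False
  ¬((¬p → d)) = True
    ¬p → d = False
      ¬p = True
Both conjuncts True, so the formula holds.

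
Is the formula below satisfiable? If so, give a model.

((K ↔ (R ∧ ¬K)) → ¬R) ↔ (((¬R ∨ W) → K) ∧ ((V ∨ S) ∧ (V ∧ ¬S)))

R = False, W = True, K = True, V = True, S = False

  ((K ↔ (R ∧ ¬K)) → ¬R) ↔ (((¬R ∨ W) → K) ∧ ((V ∨ S) ∧ (V ∧ ¬S))) = True
    (K ↔ (R ∧ ¬K)) → ¬R = True
      K ↔ (R ∧ ¬K) = False
        R ∧ ¬K = False
          ¬K = False
      ¬R = True
    ((¬R ∨ W) → K) ∧ ((V ∨ S) ∧ (V ∧ ¬S)) = True
      (¬R ∨ W) → K = True
        ¬R ∨ W = True
          ¬R = True
      (V ∨ S) ∧ (V ∧ ¬S) = True
        V ∨ S = True
        V ∧ ¬S = True
          ¬S = True
The formula evaluates to True.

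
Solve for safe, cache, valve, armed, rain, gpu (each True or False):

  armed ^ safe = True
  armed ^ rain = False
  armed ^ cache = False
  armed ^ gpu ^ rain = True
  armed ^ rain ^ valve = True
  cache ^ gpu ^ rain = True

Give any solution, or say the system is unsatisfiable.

safe: True, cache: False, valve: True, armed: False, rain: False, gpu: True

armed ^ safe = F ^ T = True ✓
armed ^ rain = F ^ F = False ✓
armed ^ cache = F ^ F = False ✓
armed ^ gpu ^ rain = F ^ T ^ F = True ✓
armed ^ rain ^ valve = F ^ F ^ T = True ✓
cache ^ gpu ^ rain = F ^ T ^ F = True ✓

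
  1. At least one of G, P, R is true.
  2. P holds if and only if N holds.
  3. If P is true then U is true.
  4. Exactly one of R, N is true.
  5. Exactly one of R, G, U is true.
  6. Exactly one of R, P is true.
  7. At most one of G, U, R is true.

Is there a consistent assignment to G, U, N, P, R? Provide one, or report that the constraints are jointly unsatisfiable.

G = False; U = True; N = True; P = True; R = False

  (1) {G, P, R}: 1 true — at least one ✓
  (2) P=T, N=T — same ✓
  (3) P=T ⇒ U: T ✓
  (4) {R, N}: 1 true — exactly one ✓
  (5) {R, G, U}: 1 true — exactly one ✓
  (6) {R, P}: 1 true — exactly one ✓
  (7) {G, U, R}: 1 true — at most one ✓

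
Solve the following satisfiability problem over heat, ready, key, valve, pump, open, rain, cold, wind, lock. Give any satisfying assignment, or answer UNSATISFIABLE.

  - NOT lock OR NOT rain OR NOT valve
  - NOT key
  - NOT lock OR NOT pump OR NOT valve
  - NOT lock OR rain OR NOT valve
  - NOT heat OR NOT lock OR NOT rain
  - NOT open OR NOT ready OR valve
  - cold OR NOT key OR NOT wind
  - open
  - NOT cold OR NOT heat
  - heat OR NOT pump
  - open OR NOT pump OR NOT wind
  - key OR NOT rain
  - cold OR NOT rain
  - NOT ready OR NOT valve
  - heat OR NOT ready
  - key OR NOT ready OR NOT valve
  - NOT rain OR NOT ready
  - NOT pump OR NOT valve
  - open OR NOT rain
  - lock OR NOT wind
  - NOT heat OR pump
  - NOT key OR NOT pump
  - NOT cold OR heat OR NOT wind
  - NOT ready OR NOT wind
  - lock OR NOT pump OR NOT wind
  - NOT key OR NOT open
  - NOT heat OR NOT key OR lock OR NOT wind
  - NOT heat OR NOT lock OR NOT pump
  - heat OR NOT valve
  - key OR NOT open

Unsatisfiable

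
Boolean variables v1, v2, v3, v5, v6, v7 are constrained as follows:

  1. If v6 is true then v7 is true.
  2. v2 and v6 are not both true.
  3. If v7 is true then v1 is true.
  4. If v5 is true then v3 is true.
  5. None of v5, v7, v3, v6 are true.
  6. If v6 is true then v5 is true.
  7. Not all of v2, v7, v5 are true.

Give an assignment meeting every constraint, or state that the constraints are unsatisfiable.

v1=T; v2=F; v3=F; v5=F; v6=F; v7=F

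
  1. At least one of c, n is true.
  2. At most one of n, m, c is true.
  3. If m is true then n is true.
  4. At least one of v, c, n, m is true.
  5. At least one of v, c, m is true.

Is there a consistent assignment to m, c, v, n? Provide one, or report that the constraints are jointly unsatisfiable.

m = False, c = True, v = False, n = False

  (1) {c, n}: 1 true — at least one ✓
  (2) {n, m, c}: 1 true — at most one ✓
  (3) m=F ⇒ n: vacuous ✓
  (4) {v, c, n, m}: 1 true — at least one ✓
  (5) {v, c, m}: 1 true — at least one ✓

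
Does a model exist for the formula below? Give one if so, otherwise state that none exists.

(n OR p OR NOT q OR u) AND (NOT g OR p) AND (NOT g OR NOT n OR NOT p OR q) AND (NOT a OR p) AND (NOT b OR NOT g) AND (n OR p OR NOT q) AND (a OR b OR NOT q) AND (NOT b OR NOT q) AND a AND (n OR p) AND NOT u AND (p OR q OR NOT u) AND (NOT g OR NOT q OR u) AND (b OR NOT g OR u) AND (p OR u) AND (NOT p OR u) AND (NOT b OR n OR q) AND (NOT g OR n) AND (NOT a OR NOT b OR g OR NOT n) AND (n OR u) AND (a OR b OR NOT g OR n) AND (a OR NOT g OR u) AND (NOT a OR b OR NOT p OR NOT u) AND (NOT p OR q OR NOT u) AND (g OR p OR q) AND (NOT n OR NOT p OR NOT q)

Case u = True:
  Clause (NOT u) is falsified — contradiction.
Case u = False:
  (a) forces a = True.
  (NOT a OR p) forces p = True.
  Clause (NOT p OR u) is falsified — contradiction.
Both cases fail, so the formula is unsatisfiable.

The formula is unsatisfiable.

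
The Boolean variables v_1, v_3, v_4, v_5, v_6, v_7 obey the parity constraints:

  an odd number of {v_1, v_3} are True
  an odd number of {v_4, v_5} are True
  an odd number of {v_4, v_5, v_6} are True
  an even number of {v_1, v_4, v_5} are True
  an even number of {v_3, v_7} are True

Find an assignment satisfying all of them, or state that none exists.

v_1 = True, v_3 = False, v_4 = True, v_5 = False, v_6 = False, v_7 = False

{v_1, v_3}: 1 true → odd ✓
{v_4, v_5}: 1 true → odd ✓
{v_4, v_5, v_6}: 1 true → odd ✓
{v_1, v_4, v_5}: 2 true → even ✓
{v_3, v_7}: 0 true → even ✓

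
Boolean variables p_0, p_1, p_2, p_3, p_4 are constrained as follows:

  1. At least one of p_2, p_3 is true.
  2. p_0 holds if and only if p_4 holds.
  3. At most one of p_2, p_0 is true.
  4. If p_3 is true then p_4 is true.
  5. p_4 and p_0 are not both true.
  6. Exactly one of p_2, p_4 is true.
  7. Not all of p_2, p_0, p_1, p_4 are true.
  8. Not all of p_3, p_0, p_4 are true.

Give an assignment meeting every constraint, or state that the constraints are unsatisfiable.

p_0 = False, p_1 = True, p_2 = True, p_3 = False, p_4 = False

  (1) {p_2, p_3}: 1 true — at least one ✓
  (2) p_0=F, p_4=F — same ✓
  (3) {p_2, p_0}: 1 true — at most one ✓
  (4) p_3=F ⇒ p_4: vacuous ✓
  (5) p_4=F, p_0=F — not both ✓
  (6) {p_2, p_4}: 1 true — exactly one ✓
  (7) {p_2, p_0, p_1, p_4}: 2/4 true — not all ✓
  (8) {p_3, p_0, p_4}: 0/3 true — not all ✓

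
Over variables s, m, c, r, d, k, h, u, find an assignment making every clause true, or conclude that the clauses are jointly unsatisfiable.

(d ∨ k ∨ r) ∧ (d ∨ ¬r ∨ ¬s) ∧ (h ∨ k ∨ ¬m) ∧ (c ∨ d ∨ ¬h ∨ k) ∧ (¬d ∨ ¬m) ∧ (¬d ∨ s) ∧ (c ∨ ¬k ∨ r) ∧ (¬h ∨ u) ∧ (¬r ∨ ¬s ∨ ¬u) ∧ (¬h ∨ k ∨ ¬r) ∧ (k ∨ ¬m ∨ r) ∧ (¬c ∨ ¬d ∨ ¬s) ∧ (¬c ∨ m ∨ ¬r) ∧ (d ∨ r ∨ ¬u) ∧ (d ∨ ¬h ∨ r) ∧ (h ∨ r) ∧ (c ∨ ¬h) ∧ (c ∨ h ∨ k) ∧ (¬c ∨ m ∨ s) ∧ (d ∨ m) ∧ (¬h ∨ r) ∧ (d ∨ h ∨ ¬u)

s=F, m=T, c=T, r=T, d=F, k=T, h=T, u=T

Set s = False.
  then (¬d ∨ s) forces d = False.
  then (d ∨ m) forces m = True.
Set c = True.
Try r = False:
  (d ∨ k ∨ r) forces k = True.
  (d ∨ r ∨ ¬u) forces u = False.
  (¬h ∨ u) forces h = False.
  clause (h ∨ r) is falsified — backtrack.
So r = True.
Set k = True.
Set h = True.
  then (¬h ∨ u) forces u = True.
All clauses satisfied.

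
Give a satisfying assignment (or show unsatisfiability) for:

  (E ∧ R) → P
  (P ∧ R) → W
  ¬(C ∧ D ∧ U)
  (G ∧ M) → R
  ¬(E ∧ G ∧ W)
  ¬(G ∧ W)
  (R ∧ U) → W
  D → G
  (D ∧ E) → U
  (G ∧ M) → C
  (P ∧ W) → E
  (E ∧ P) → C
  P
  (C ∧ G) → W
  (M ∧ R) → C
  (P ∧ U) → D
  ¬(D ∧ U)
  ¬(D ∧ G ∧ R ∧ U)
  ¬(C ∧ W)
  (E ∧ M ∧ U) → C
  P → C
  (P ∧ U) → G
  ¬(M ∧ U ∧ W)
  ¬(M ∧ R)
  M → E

W=F, G=F, E=T, R=F, U=F, M=F, C=T, D=F, P=T

Unit clause (P) forces P = True.
In (C ∨ ¬P) only C is left, so C = True.
In (¬C ∨ ¬W) only ¬W is left, so W = False.
In (¬C ∨ ¬G ∨ W) only ¬G is left, so G = False.
In (G ∨ ¬P ∨ ¬U) only ¬U is left, so U = False.
In (¬P ∨ ¬R ∨ W) only ¬R is left, so R = False.
In (¬D ∨ G) only ¬D is left, so D = False.
Set E = True.
Set M = False.
All clauses satisfied.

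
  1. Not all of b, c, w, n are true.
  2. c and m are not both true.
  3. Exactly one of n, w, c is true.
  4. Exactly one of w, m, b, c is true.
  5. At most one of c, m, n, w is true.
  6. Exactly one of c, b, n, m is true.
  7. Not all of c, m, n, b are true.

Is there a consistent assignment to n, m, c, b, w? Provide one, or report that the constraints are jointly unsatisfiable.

n = False; m = False; c = True; b = False; w = False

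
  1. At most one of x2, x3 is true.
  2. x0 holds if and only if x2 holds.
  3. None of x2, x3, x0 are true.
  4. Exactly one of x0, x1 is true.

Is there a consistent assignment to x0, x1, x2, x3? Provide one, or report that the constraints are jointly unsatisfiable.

x0=F; x1=T; x2=F; x3=F

  (1) {x2, x3}: 0 true — at most one ✓
  (2) x0=F, x2=F — same ✓
  (3) {x2, x3, x0}: 0 true — none ✓
  (4) {x0, x1}: 1 true — exactly one ✓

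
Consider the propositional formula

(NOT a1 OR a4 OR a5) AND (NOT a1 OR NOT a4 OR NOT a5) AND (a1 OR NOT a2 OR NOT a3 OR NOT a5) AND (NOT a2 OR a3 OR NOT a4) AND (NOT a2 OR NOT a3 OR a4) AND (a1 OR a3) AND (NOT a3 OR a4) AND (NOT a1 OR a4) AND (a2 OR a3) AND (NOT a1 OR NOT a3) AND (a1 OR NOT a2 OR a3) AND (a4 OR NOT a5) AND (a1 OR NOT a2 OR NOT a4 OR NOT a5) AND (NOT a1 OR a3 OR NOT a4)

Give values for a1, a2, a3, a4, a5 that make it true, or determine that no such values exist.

a1=F; a2=F; a3=T; a4=T; a5=T

Try a1 = True:
  (NOT a1 OR a4) forces a4 = True.
  (NOT a1 OR NOT a4 OR NOT a5) forces a5 = False.
  (NOT a1 OR NOT a3) forces a3 = False.
  clause (NOT a1 OR a3 OR NOT a4) is falsified — backtrack.
So a1 = False.
  then (a1 OR a3) forces a3 = True.
  then (NOT a3 OR a4) forces a4 = True.
Set a2 = False.
Set a5 = True.
All clauses satisfied.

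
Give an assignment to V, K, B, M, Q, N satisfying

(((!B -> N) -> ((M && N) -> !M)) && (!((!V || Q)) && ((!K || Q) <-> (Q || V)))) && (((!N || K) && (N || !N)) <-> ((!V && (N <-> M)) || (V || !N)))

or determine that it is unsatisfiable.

V=T; K=F; B=T; M=T; Q=F; N=F

  ((!B -> N) -> ((M && N) -> !M)) && (!((!V || Q)) && ((!K || Q) <-> (Q || V))) = True
    (!B -> N) -> ((M && N) -> !M) = True
      !B -> N = True
        !B = False
      (M && N) -> !M = True
        M && N = False
        !M = False
    !((!V || Q)) && ((!K || Q) <-> (Q || V)) = True
      !((!V || Q)) = True
        !V || Q = False
          !V = False
      (!K || Q) <-> (Q || V) = True
        !K || Q = True
          !K = True
        Q || V = True
  ((!N || K) && (N || !N)) <-> ((!V && (N <-> M)) || (V || !N)) = True
    (!N || K) && (N || !N) = True
      !N || K = True
        !N = True
      N || !N = True
        !N = True
    (!V && (N <-> M)) || (V || !N) = True
      !V && (N <-> M) = False
        !V = False
        N <-> M = False
      V || !N = True
        !N = True
Both conjuncts True, so the formula holds.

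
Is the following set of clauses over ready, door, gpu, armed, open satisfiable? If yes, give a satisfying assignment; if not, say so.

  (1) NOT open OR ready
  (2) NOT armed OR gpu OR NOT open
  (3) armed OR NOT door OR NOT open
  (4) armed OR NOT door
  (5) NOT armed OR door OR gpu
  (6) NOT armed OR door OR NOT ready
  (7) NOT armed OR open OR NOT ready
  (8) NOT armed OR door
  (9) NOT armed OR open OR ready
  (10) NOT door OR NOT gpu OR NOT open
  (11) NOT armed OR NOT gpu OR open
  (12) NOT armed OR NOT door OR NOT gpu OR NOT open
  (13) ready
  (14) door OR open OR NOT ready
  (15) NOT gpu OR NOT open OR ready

ready: True; door: False; gpu: False; armed: False; open: True

Unit clause (ready) forces ready = True.
Try door = True:
  (armed OR NOT door) forces armed = True.
  (NOT armed OR open OR NOT ready) forces open = True.
  (NOT armed OR gpu OR NOT open) forces gpu = True.
  clause (NOT door OR NOT gpu OR NOT open) is falsified — backtrack.
So door = False.
  then (NOT armed OR door OR NOT ready) forces armed = False.
  then (door OR open OR NOT ready) forces open = True.
Set gpu = False.
All clauses satisfied.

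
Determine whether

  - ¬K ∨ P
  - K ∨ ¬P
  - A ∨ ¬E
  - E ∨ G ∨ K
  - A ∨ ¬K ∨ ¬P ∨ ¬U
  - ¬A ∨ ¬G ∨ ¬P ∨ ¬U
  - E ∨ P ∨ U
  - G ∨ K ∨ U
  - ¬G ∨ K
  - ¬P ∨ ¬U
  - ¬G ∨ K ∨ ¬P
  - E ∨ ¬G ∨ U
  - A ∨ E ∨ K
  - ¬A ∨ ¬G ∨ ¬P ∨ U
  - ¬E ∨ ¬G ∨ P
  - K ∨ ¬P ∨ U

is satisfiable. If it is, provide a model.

U=F, K=T, P=T, E=F, A=F, G=F

Set U = False.
Try K = False:
  (K ∨ ¬P) forces P = False.
  (E ∨ P ∨ U) forces E = True.
  (A ∨ ¬E) forces A = True.
  (G ∨ K ∨ U) forces G = True.
  clause (¬G ∨ K) is falsified — backtrack.
So K = True.
  then (¬K ∨ P) forces P = True.
Set E = False.
  then (E ∨ ¬G ∨ U) forces G = False.
Set A = False.
All clauses satisfied.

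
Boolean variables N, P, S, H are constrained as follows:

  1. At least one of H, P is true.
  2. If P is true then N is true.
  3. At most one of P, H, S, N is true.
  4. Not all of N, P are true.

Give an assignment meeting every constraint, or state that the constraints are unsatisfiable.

N = False, P = False, S = False, H = True

  (1) {H, P}: 1 true — at least one ✓
  (2) P=F ⇒ N: vacuous ✓
  (3) {P, H, S, N}: 1 true — at most one ✓
  (4) {N, P}: 0/2 true — not all ✓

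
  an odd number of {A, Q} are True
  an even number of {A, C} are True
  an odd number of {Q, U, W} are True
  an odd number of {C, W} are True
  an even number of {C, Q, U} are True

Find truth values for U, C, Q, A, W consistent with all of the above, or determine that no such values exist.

U: True; C: False; Q: True; A: False; W: True

{A, Q}: 1 true → odd ✓
{A, C}: 0 true → even ✓
{Q, U, W}: 3 true → odd ✓
{C, W}: 1 true → odd ✓
{C, Q, U}: 2 true → even ✓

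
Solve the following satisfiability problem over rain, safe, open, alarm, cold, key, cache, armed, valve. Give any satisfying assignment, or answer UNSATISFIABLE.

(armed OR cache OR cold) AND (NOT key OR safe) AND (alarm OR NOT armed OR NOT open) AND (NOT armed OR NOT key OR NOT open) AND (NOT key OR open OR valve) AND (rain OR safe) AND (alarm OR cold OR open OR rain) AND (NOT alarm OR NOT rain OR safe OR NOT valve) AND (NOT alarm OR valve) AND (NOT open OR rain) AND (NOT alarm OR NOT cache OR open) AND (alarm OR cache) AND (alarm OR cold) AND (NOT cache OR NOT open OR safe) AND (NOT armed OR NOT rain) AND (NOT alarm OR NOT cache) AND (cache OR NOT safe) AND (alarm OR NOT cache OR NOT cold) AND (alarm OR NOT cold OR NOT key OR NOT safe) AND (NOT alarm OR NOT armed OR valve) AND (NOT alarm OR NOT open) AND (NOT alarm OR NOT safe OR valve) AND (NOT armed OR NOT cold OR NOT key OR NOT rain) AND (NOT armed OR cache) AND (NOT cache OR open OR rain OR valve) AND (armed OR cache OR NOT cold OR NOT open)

No satisfying assignment exists.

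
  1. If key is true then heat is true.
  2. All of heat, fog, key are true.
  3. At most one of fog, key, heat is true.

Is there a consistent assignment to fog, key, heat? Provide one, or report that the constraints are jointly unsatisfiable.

Case heat = True:
  (2) forces fog = True.
  Constraint (3) is violated (fog=T, heat=T) — contradiction.
Case heat = False:
  Constraint (2) is violated (heat=F) — contradiction.
Both cases fail — unsatisfiable.

UNSATISFIABLE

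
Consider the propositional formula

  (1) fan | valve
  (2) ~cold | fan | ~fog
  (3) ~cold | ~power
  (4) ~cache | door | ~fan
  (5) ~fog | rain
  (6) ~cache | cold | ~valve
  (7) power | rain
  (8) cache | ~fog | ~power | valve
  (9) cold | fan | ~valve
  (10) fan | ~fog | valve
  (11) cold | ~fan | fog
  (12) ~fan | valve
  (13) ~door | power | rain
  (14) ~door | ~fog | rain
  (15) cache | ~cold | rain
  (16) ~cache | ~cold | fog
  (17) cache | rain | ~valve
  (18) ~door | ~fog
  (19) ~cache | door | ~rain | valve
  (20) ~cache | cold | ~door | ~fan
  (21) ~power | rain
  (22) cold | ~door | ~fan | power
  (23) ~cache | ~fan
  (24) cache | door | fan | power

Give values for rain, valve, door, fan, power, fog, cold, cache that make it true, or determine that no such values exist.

Try rain = False:
  (~fog | rain) forces fog = False.
  (power | rain) forces power = True.
  clause (~power | rain) is falsified — backtrack.
So rain = True.
Set valve = True.
Set door = False.
Set fan = True.
  then (~cache | door | ~fan) forces cache = False.
Set power = False.
Set fog = True.
Set cold = True.
All clauses satisfied.

rain=T, valve=T, door=F, fan=T, power=F, fog=T, cold=T, cache=F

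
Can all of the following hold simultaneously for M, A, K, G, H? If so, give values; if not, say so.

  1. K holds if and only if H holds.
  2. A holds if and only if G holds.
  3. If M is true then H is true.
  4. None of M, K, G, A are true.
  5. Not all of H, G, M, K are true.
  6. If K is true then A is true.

M=F, A=F, K=F, G=F, H=F

  (1) K=F, H=F — same ✓
  (2) A=F, G=F — same ✓
  (3) M=F ⇒ H: vacuous ✓
  (4) {M, K, G, A}: 0 true — none ✓
  (5) {H, G, M, K}: 0/4 true — not all ✓
  (6) K=F ⇒ A: vacuous ✓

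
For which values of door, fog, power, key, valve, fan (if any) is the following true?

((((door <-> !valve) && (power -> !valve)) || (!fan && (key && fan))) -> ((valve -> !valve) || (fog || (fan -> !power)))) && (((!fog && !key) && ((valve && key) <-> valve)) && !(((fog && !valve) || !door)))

door: True, fog: False, power: True, key: False, valve: False, fan: True

  (((door <-> !valve) && (power -> !valve)) || (!fan && (key && fan))) -> ((valve -> !valve) || (fog || (fan -> !power))) = True
    ((door <-> !valve) && (power -> !valve)) || (!fan && (key && fan)) = True
      (door <-> !valve) && (power -> !valve) = True
        door <-> !valve = True
          !valve = True
        power -> !valve = True
          !valve = True
      !fan && (key && fan) = False
        !fan = False
        key && fan = False
    (valve -> !valve) || (fog || (fan -> !power)) = True
      valve -> !valve = True
        !valve = True
      fog || (fan -> !power) = False
        fan -> !power = False
          !power = False
  ((!fog && !key) && ((valve && key) <-> valve)) && !(((fog && !valve) || !door)) = True
    (!fog && !key) && ((valve && key) <-> valve) = True
      !fog && !key = True
        !fog = True
        !key = True
      (valve && key) <-> valve = True
        valve && key = False
    !(((fog && !valve) || !door)) = True
      (fog && !valve) || !door = False
        fog && !valve = False
          !valve = True
        !door = False
Both conjuncts True, so the formula holds.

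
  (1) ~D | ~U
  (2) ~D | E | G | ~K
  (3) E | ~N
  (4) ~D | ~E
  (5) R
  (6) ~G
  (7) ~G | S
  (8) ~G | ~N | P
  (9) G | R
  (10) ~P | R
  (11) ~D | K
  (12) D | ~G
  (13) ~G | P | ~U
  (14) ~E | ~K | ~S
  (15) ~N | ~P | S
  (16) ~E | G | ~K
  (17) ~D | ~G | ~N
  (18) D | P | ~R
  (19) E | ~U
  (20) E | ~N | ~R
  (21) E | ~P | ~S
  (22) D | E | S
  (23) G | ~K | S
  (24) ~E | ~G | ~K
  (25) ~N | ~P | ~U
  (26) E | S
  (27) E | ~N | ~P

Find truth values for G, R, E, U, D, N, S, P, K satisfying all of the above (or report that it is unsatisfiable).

G: False; R: True; E: True; U: True; D: False; N: False; S: False; P: True; K: False

Unit clause (R) forces R = True.
Unit clause (~G) forces G = False.
Set E = True.
  then (~D | ~E) forces D = False.
  then (~E | G | ~K) forces K = False.
  then (D | P | ~R) forces P = True.
Set U = True.
  then (~N | ~P | ~U) forces N = False.
Set S = False.
All clauses satisfied.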